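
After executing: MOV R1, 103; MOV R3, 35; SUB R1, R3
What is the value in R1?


Register state trace:
  MOV R1, 103  → R1 = 103
  MOV R3, 35  → R3 = 35
  SUB R1, R3  → R1 = 103 - 35 = 68
Final: R1 = 68

68


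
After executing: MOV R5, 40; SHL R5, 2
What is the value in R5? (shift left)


Register state trace:
  MOV R5, 40  → R5 = 40
  SHL R5, 2  → R5 = 40 << 2 = 40 * 2^2 = 160
Final: R5 = 160

160


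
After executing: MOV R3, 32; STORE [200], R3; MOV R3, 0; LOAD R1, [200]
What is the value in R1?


Register and memory trace:
  MOV R3, 32  → R3 = 32
  STORE [200], R3  → mem[200] = 32
  MOV R3, 0  → R3 = 0
  LOAD R1, [200]  → R1 = mem[200] = 32
Final: R1 = 32

32


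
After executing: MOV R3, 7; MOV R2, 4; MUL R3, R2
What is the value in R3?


Register state trace:
  MOV R3, 7  → R3 = 7
  MOV R2, 4  → R2 = 4
  MUL R3, R2  → R3 = 7 * 4 = 28
Final: R3 = 28

28


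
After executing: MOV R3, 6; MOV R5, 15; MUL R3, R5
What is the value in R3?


Register state trace:
  MOV R3, 6  → R3 = 6
  MOV R5, 15  → R5 = 15
  MUL R3, R5  → R3 = 6 * 15 = 90
Final: R3 = 90

90


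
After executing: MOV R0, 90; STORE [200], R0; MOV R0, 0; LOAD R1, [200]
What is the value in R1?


Register and memory trace:
  MOV R0, 90  → R0 = 90
  STORE [200], R0  → mem[200] = 90
  MOV R0, 0  → R0 = 0
  LOAD R1, [200]  → R1 = mem[200] = 90
Final: R1 = 90

90


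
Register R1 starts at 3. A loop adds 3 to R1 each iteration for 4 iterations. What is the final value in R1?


Starting value: R1 = 3
  Iter 1: R1 = 3 + 3 = 6
  Iter 2: R1 = 6 + 3 = 9
  Iter 3: R1 = 9 + 3 = 12
  Iter 4: R1 = 12 + 3 = 15
Final: R1 = 15

15


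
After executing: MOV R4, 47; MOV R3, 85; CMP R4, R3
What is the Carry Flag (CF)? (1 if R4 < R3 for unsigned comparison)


Register state trace:
  MOV R4, 47  → R4 = 47
  MOV R3, 85  → R3 = 85
  CMP R4, R3  → unsigned 47 - 85: borrow occurs
  47 < 85, so CF = 1
CF = 1

1


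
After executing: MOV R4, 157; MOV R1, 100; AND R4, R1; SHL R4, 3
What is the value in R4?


Register state trace:
  MOV R4, 157  → R4 = 157 (0b10011101)
  MOV R1, 100  → R1 = 100 (0b01100100)
  AND R4, R1  → R4 = 157 AND 100 = 4 (0b00000100)
  SHL R4, 3  → R4 = 4 << 3 = 32
Final: R4 = 32

32


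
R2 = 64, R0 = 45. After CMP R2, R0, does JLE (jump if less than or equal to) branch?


Trace:
  R2 = 64, R0 = 45
  CMP R2, R0  → compares 64 vs 45
  JLE checks: is 64 less than or equal to 45?
  64 > 45, so condition is false
Branch taken: No

No


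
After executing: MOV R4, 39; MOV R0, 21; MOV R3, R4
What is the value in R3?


Register state trace:
  MOV R4, 39  → R4 = 39
  MOV R0, 21  → R0 = 21
  MOV R3, R4  → R3 = 39
Final: R3 = 39

39


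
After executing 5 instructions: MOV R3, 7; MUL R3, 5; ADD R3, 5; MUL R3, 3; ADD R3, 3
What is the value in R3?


Register state trace:
  MOV R3, 7  → R3 = 7
  MUL R3, 5  → R3 = 7 * 5 = 35
  ADD R3, 5  → R3 = 35 + 5 = 40
  MUL R3, 3  → R3 = 40 * 3 = 120
  ADD R3, 3  → R3 = 120 + 3 = 123
Final: R3 = 123

123


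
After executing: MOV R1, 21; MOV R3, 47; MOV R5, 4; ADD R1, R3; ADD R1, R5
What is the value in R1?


Register state trace:
  MOV R1, 21  → R1 = 21
  MOV R3, 47  → R3 = 47
  MOV R5, 4  → R5 = 4
  ADD R1, R3  → R1 = 21 + 47 = 68
  ADD R1, R5  → R1 = 68 + 4 = 72
Final: R1 = 72

72


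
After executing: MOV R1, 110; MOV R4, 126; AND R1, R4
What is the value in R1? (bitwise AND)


Register state trace:
  MOV R1, 110  → R1 = 110 (0b01101110)
  MOV R4, 126  → R4 = 126 (0b01111110)
  AND R1, R4  → R1 = 110 AND 126 = 110 (0b01101110)
Final: R1 = 110

110


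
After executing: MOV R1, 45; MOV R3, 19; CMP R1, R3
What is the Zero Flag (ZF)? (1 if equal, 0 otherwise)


Register state trace:
  MOV R1, 45  → R1 = 45
  MOV R3, 19  → R3 = 19
  CMP R1, R3  → computes 45 - 19 = 26
  Result is nonzero, so values are not equal
ZF = 0

0


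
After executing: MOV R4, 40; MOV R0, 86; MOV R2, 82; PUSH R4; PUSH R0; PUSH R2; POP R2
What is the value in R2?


Stack trace (top is rightmost):
  MOV R4, 40  → R4 = 40
  MOV R0, 86  → R0 = 86
  MOV R2, 82  → R2 = 82
  PUSH R4  → stack: [40]
  PUSH R0  → stack: [40, 86]
  PUSH R2  → stack: [40, 86, 82]
  POP R2  → R2 = 82, stack: [40, 86]
Final: R2 = 82

82


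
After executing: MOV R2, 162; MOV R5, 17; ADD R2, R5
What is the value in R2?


Register state trace:
  MOV R2, 162  → R2 = 162
  MOV R5, 17  → R5 = 17
  ADD R2, R5  → R2 = 162 + 17 = 179
Final: R2 = 179

179


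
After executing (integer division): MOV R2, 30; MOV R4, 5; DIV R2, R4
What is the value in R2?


Register state trace:
  MOV R2, 30  → R2 = 30
  MOV R4, 5  → R4 = 5
  DIV R2, R4  → R2 = 30 // 5 = 6
Final: R2 = 6

6


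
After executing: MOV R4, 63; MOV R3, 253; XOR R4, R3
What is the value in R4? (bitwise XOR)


Register state trace:
  MOV R4, 63  → R4 = 63 (0b00111111)
  MOV R3, 253  → R3 = 253 (0b11111101)
  XOR R4, R3  → R4 = 63 XOR 253 = 194 (0b11000010)
Final: R4 = 194

194


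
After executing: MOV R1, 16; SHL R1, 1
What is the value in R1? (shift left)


Register state trace:
  MOV R1, 16  → R1 = 16
  SHL R1, 1  → R1 = 16 << 1 = 16 * 2^1 = 32
Final: R1 = 32

32


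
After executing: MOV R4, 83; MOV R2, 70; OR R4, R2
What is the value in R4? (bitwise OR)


Register state trace:
  MOV R4, 83  → R4 = 83 (0b01010011)
  MOV R2, 70  → R2 = 70 (0b01000110)
  OR R4, R2   → R4 = 83 OR 70 = 87 (0b01010111)
Final: R4 = 87

87


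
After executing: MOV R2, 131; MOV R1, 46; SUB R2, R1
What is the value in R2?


Register state trace:
  MOV R2, 131  → R2 = 131
  MOV R1, 46  → R1 = 46
  SUB R2, R1  → R2 = 131 - 46 = 85
Final: R2 = 85

85


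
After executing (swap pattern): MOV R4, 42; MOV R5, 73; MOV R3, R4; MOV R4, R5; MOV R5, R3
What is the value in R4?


Register state trace (swap pattern):
  MOV R4, 42  → R4 = 42
  MOV R5, 73  → R5 = 73
  MOV R3, R4  → R3 = 42  (save R4)
  MOV R4, R5  → R4 = 73  (R4 gets R5's value)
  MOV R5, R3  → R5 = 42  (R5 gets saved value)
Final: R4 = 73

73


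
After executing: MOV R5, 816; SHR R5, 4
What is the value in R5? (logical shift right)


Register state trace:
  MOV R5, 816  → R5 = 816
  SHR R5, 4  → R5 = 816 >> 4 = 816 // 2^4 = 51
Final: R5 = 51

51


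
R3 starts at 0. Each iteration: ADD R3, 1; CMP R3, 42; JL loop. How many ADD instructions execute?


Loop trace (R3 starts at 0, target 42, step 1):
  ADD #1: R3 = 0 + 1 = 1  → 1 < 42, loop
  ADD #2: R3 = 1 + 1 = 2  → 2 < 42, loop
  ADD #3: R3 = 2 + 1 = 3  → 3 < 42, loop
  ADD #4: R3 = 3 + 1 = 4  → 4 < 42, loop
  ADD #5: R3 = 4 + 1 = 5  → 5 < 42, loop
  ADD #6: R3 = 5 + 1 = 6  → 6 < 42, loop
  ADD #7: R3 = 6 + 1 = 7  → 7 < 42, loop
  ADD #8: R3 = 7 + 1 = 8  → 8 < 42, loop
  ADD #9: R3 = 8 + 1 = 9  → 9 < 42, loop
  ADD #10: R3 = 9 + 1 = 10  → 10 < 42, loop
  ADD #11: R3 = 10 + 1 = 11  → 11 < 42, loop
  ADD #12: R3 = 11 + 1 = 12  → 12 < 42, loop
  ADD #13: R3 = 12 + 1 = 13  → 13 < 42, loop
  ADD #14: R3 = 13 + 1 = 14  → 14 < 42, loop
  ADD #15: R3 = 14 + 1 = 15  → 15 < 42, loop
  ADD #16: R3 = 15 + 1 = 16  → 16 < 42, loop
  ADD #17: R3 = 16 + 1 = 17  → 17 < 42, loop
  ADD #18: R3 = 17 + 1 = 18  → 18 < 42, loop
  ADD #19: R3 = 18 + 1 = 19  → 19 < 42, loop
  ADD #20: R3 = 19 + 1 = 20  → 20 < 42, loop
  ADD #21: R3 = 20 + 1 = 21  → 21 < 42, loop
  ADD #22: R3 = 21 + 1 = 22  → 22 < 42, loop
  ADD #23: R3 = 22 + 1 = 23  → 23 < 42, loop
  ADD #24: R3 = 23 + 1 = 24  → 24 < 42, loop
  ADD #25: R3 = 24 + 1 = 25  → 25 < 42, loop
  ADD #26: R3 = 25 + 1 = 26  → 26 < 42, loop
  ADD #27: R3 = 26 + 1 = 27  → 27 < 42, loop
  ADD #28: R3 = 27 + 1 = 28  → 28 < 42, loop
  ADD #29: R3 = 28 + 1 = 29  → 29 < 42, loop
  ADD #30: R3 = 29 + 1 = 30  → 30 < 42, loop
  ADD #31: R3 = 30 + 1 = 31  → 31 < 42, loop
  ADD #32: R3 = 31 + 1 = 32  → 32 < 42, loop
  ADD #33: R3 = 32 + 1 = 33  → 33 < 42, loop
  ADD #34: R3 = 33 + 1 = 34  → 34 < 42, loop
  ADD #35: R3 = 34 + 1 = 35  → 35 < 42, loop
  ADD #36: R3 = 35 + 1 = 36  → 36 < 42, loop
  ADD #37: R3 = 36 + 1 = 37  → 37 < 42, loop
  ADD #38: R3 = 37 + 1 = 38  → 38 < 42, loop
  ADD #39: R3 = 38 + 1 = 39  → 39 < 42, loop
  ADD #40: R3 = 39 + 1 = 40  → 40 < 42, loop
  ADD #41: R3 = 40 + 1 = 41  → 41 < 42, loop
  ADD #42: R3 = 41 + 1 = 42  → 42 >= 42, exit
Total ADD instructions: 42

42


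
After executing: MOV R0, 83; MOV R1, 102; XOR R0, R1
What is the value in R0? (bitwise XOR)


Register state trace:
  MOV R0, 83  → R0 = 83 (0b01010011)
  MOV R1, 102  → R1 = 102 (0b01100110)
  XOR R0, R1  → R0 = 83 XOR 102 = 53 (0b00110101)
Final: R0 = 53

53


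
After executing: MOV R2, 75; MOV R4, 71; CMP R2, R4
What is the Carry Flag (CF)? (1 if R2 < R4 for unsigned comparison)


Register state trace:
  MOV R2, 75  → R2 = 75
  MOV R4, 71  → R4 = 71
  CMP R2, R4  → unsigned 75 - 71: no borrow
  75 >= 71, so CF = 0
CF = 0

0


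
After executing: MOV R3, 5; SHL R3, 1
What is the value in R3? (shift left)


Register state trace:
  MOV R3, 5  → R3 = 5
  SHL R3, 1  → R3 = 5 << 1 = 5 * 2^1 = 10
Final: R3 = 10

10


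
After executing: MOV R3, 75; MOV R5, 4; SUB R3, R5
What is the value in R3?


Register state trace:
  MOV R3, 75  → R3 = 75
  MOV R5, 4  → R5 = 4
  SUB R3, R5  → R3 = 75 - 4 = 71
Final: R3 = 71

71


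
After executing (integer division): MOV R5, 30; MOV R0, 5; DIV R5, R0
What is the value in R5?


Register state trace:
  MOV R5, 30  → R5 = 30
  MOV R0, 5  → R0 = 5
  DIV R5, R0  → R5 = 30 // 5 = 6
Final: R5 = 6

6


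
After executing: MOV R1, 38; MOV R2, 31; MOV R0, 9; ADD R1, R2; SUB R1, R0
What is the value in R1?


Register state trace:
  MOV R1, 38  → R1 = 38
  MOV R2, 31  → R2 = 31
  MOV R0, 9  → R0 = 9
  ADD R1, R2  → R1 = 38 + 31 = 69
  SUB R1, R0  → R1 = 69 - 9 = 60
Final: R1 = 60

60


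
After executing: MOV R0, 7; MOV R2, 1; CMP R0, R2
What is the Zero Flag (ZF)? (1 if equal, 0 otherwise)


Register state trace:
  MOV R0, 7  → R0 = 7
  MOV R2, 1  → R2 = 1
  CMP R0, R2  → computes 7 - 1 = 6
  Result is nonzero, so values are not equal
ZF = 0

0


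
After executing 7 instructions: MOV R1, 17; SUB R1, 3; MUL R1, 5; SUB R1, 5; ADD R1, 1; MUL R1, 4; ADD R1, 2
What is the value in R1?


Register state trace:
  MOV R1, 17  → R1 = 17
  SUB R1, 3  → R1 = 17 - 3 = 14
  MUL R1, 5  → R1 = 14 * 5 = 70
  SUB R1, 5  → R1 = 70 - 5 = 65
  ADD R1, 1  → R1 = 65 + 1 = 66
  MUL R1, 4  → R1 = 66 * 4 = 264
  ADD R1, 2  → R1 = 264 + 2 = 266
Final: R1 = 266

266


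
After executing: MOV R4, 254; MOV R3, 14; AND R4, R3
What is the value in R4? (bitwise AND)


Register state trace:
  MOV R4, 254  → R4 = 254 (0b11111110)
  MOV R3, 14  → R3 = 14 (0b00001110)
  AND R4, R3  → R4 = 254 AND 14 = 14 (0b00001110)
Final: R4 = 14

14


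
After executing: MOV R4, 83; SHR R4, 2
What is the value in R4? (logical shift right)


Register state trace:
  MOV R4, 83  → R4 = 83
  SHR R4, 2  → R4 = 83 >> 2 = 83 // 2^2 = 20
Final: R4 = 20

20


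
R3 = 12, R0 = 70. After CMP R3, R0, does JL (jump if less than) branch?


Trace:
  R3 = 12, R0 = 70
  CMP R3, R0  → compares 12 vs 70
  JL checks: is 12 less than 70?
  12 < 70, so condition is true
Branch taken: Yes

Yes


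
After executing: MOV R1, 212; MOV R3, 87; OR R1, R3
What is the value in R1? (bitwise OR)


Register state trace:
  MOV R1, 212  → R1 = 212 (0b11010100)
  MOV R3, 87  → R3 = 87 (0b01010111)
  OR R1, R3   → R1 = 212 OR 87 = 215 (0b11010111)
Final: R1 = 215

215


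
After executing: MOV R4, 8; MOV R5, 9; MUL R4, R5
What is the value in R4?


Register state trace:
  MOV R4, 8  → R4 = 8
  MOV R5, 9  → R5 = 9
  MUL R4, R5  → R4 = 8 * 9 = 72
Final: R4 = 72

72


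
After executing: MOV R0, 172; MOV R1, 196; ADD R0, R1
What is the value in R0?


Register state trace:
  MOV R0, 172  → R0 = 172
  MOV R1, 196  → R1 = 196
  ADD R0, R1  → R0 = 172 + 196 = 368
Final: R0 = 368

368


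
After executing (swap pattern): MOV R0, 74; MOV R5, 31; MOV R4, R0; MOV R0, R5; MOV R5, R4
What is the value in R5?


Register state trace (swap pattern):
  MOV R0, 74  → R0 = 74
  MOV R5, 31  → R5 = 31
  MOV R4, R0  → R4 = 74  (save R0)
  MOV R0, R5  → R0 = 31  (R0 gets R5's value)
  MOV R5, R4  → R5 = 74  (R5 gets saved value)
Final: R5 = 74

74


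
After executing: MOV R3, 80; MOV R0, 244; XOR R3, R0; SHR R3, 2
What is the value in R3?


Register state trace:
  MOV R3, 80  → R3 = 80 (0b01010000)
  MOV R0, 244  → R0 = 244 (0b11110100)
  XOR R3, R0  → R3 = 80 XOR 244 = 164 (0b10100100)
  SHR R3, 2  → R3 = 164 >> 2 = 41
Final: R3 = 41

41


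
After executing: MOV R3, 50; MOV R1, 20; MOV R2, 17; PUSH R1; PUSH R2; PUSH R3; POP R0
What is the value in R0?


Stack trace (top is rightmost):
  MOV R3, 50  → R3 = 50
  MOV R1, 20  → R1 = 20
  MOV R2, 17  → R2 = 17
  PUSH R1  → stack: [20]
  PUSH R2  → stack: [20, 17]
  PUSH R3  → stack: [20, 17, 50]
  POP R0  → R0 = 50, stack: [20, 17]
Final: R0 = 50

50


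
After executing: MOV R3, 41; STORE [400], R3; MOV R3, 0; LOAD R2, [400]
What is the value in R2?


Register and memory trace:
  MOV R3, 41  → R3 = 41
  STORE [400], R3  → mem[400] = 41
  MOV R3, 0  → R3 = 0
  LOAD R2, [400]  → R2 = mem[400] = 41
Final: R2 = 41

41


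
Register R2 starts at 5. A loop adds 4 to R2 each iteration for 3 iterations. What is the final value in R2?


Starting value: R2 = 5
  Iter 1: R2 = 5 + 4 = 9
  Iter 2: R2 = 9 + 4 = 13
  Iter 3: R2 = 13 + 4 = 17
Final: R2 = 17

17


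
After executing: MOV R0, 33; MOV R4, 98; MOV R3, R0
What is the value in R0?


Register state trace:
  MOV R0, 33  → R0 = 33
  MOV R4, 98  → R4 = 98
  MOV R3, R0  → R3 = 33
Final: R0 = 33

33


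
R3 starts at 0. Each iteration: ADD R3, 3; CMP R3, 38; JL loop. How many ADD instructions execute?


Loop trace (R3 starts at 0, target 38, step 3):
  ADD #1: R3 = 0 + 3 = 3  → 3 < 38, loop
  ADD #2: R3 = 3 + 3 = 6  → 6 < 38, loop
  ADD #3: R3 = 6 + 3 = 9  → 9 < 38, loop
  ADD #4: R3 = 9 + 3 = 12  → 12 < 38, loop
  ADD #5: R3 = 12 + 3 = 15  → 15 < 38, loop
  ADD #6: R3 = 15 + 3 = 18  → 18 < 38, loop
  ADD #7: R3 = 18 + 3 = 21  → 21 < 38, loop
  ADD #8: R3 = 21 + 3 = 24  → 24 < 38, loop
  ADD #9: R3 = 24 + 3 = 27  → 27 < 38, loop
  ADD #10: R3 = 27 + 3 = 30  → 30 < 38, loop
  ADD #11: R3 = 30 + 3 = 33  → 33 < 38, loop
  ADD #12: R3 = 33 + 3 = 36  → 36 < 38, loop
  ADD #13: R3 = 36 + 3 = 39  → 39 >= 38, exit
Total ADD instructions: 13

13


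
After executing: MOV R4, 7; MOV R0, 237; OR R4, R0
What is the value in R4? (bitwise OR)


Register state trace:
  MOV R4, 7  → R4 = 7 (0b00000111)
  MOV R0, 237  → R0 = 237 (0b11101101)
  OR R4, R0   → R4 = 7 OR 237 = 239 (0b11101111)
Final: R4 = 239

239


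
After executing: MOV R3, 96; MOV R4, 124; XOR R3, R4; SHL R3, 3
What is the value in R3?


Register state trace:
  MOV R3, 96  → R3 = 96 (0b01100000)
  MOV R4, 124  → R4 = 124 (0b01111100)
  XOR R3, R4  → R3 = 96 XOR 124 = 28 (0b00011100)
  SHL R3, 3  → R3 = 28 << 3 = 224
Final: R3 = 224

224


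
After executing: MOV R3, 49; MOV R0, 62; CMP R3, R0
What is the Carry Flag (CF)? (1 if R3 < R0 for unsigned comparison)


Register state trace:
  MOV R3, 49  → R3 = 49
  MOV R0, 62  → R0 = 62
  CMP R3, R0  → unsigned 49 - 62: borrow occurs
  49 < 62, so CF = 1
CF = 1

1


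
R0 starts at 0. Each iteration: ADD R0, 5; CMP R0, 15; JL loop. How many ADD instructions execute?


Loop trace (R0 starts at 0, target 15, step 5):
  ADD #1: R0 = 0 + 5 = 5  → 5 < 15, loop
  ADD #2: R0 = 5 + 5 = 10  → 10 < 15, loop
  ADD #3: R0 = 10 + 5 = 15  → 15 >= 15, exit
Total ADD instructions: 3

3


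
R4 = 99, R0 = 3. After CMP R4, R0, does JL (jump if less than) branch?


Trace:
  R4 = 99, R0 = 3
  CMP R4, R0  → compares 99 vs 3
  JL checks: is 99 less than 3?
  99 > 3, so condition is false
Branch taken: No

No


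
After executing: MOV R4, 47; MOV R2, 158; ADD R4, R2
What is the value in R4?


Register state trace:
  MOV R4, 47  → R4 = 47
  MOV R2, 158  → R2 = 158
  ADD R4, R2  → R4 = 47 + 158 = 205
Final: R4 = 205

205


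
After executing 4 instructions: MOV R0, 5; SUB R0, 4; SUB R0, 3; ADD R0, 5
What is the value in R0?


Register state trace:
  MOV R0, 5  → R0 = 5
  SUB R0, 4  → R0 = 5 - 4 = 1
  SUB R0, 3  → R0 = 1 - 3 = -2
  ADD R0, 5  → R0 = -2 + 5 = 3
Final: R0 = 3

3


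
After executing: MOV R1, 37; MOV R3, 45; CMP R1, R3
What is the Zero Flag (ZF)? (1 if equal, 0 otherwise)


Register state trace:
  MOV R1, 37  → R1 = 37
  MOV R3, 45  → R3 = 45
  CMP R1, R3  → computes 37 - 45 = -8
  Result is nonzero, so values are not equal
ZF = 0

0


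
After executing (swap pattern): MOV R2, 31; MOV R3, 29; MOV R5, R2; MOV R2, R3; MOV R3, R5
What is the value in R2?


Register state trace (swap pattern):
  MOV R2, 31  → R2 = 31
  MOV R3, 29  → R3 = 29
  MOV R5, R2  → R5 = 31  (save R2)
  MOV R2, R3  → R2 = 29  (R2 gets R3's value)
  MOV R3, R5  → R3 = 31  (R3 gets saved value)
Final: R2 = 29

29


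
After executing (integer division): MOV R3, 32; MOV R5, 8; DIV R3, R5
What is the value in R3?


Register state trace:
  MOV R3, 32  → R3 = 32
  MOV R5, 8  → R5 = 8
  DIV R3, R5  → R3 = 32 // 8 = 4
Final: R3 = 4

4


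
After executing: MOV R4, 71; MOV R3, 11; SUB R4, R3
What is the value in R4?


Register state trace:
  MOV R4, 71  → R4 = 71
  MOV R3, 11  → R3 = 11
  SUB R4, R3  → R4 = 71 - 11 = 60
Final: R4 = 60

60


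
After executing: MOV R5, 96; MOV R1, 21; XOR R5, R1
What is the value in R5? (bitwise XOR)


Register state trace:
  MOV R5, 96  → R5 = 96 (0b01100000)
  MOV R1, 21  → R1 = 21 (0b00010101)
  XOR R5, R1  → R5 = 96 XOR 21 = 117 (0b01110101)
Final: R5 = 117

117


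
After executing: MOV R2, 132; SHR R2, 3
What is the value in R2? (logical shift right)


Register state trace:
  MOV R2, 132  → R2 = 132
  SHR R2, 3  → R2 = 132 >> 3 = 132 // 2^3 = 16
Final: R2 = 16

16


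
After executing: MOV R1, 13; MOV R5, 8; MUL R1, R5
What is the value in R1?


Register state trace:
  MOV R1, 13  → R1 = 13
  MOV R5, 8  → R5 = 8
  MUL R1, R5  → R1 = 13 * 8 = 104
Final: R1 = 104

104


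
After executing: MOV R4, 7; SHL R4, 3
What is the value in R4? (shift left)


Register state trace:
  MOV R4, 7  → R4 = 7
  SHL R4, 3  → R4 = 7 << 3 = 7 * 2^3 = 56
Final: R4 = 56

56


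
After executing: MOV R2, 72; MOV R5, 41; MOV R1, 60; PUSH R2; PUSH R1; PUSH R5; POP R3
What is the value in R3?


Stack trace (top is rightmost):
  MOV R2, 72  → R2 = 72
  MOV R5, 41  → R5 = 41
  MOV R1, 60  → R1 = 60
  PUSH R2  → stack: [72]
  PUSH R1  → stack: [72, 60]
  PUSH R5  → stack: [72, 60, 41]
  POP R3  → R3 = 41, stack: [72, 60]
Final: R3 = 41

41


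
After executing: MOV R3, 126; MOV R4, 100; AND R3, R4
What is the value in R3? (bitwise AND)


Register state trace:
  MOV R3, 126  → R3 = 126 (0b01111110)
  MOV R4, 100  → R4 = 100 (0b01100100)
  AND R3, R4  → R3 = 126 AND 100 = 100 (0b01100100)
Final: R3 = 100

100


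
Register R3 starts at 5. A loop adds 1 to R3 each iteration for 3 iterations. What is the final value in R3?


Starting value: R3 = 5
  Iter 1: R3 = 5 + 1 = 6
  Iter 2: R3 = 6 + 1 = 7
  Iter 3: R3 = 7 + 1 = 8
Final: R3 = 8

8


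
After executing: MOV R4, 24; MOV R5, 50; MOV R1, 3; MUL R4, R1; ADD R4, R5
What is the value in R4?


Register state trace:
  MOV R4, 24  → R4 = 24
  MOV R5, 50  → R5 = 50
  MOV R1, 3  → R1 = 3
  MUL R4, R1  → R4 = 24 * 3 = 72
  ADD R4, R5  → R4 = 72 + 50 = 122
Final: R4 = 122

122


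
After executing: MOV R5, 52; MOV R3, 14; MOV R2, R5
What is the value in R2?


Register state trace:
  MOV R5, 52  → R5 = 52
  MOV R3, 14  → R3 = 14
  MOV R2, R5  → R2 = 52
Final: R2 = 52

52


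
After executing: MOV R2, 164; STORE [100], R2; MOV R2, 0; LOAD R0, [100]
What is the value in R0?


Register and memory trace:
  MOV R2, 164  → R2 = 164
  STORE [100], R2  → mem[100] = 164
  MOV R2, 0  → R2 = 0
  LOAD R0, [100]  → R0 = mem[100] = 164
Final: R0 = 164

164


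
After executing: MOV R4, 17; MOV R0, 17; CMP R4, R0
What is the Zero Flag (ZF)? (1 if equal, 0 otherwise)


Register state trace:
  MOV R4, 17  → R4 = 17
  MOV R0, 17  → R0 = 17
  CMP R4, R0  → computes 17 - 17 = 0
  Result is zero, so values are equal
ZF = 1

1


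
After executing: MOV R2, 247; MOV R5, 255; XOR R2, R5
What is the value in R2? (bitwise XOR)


Register state trace:
  MOV R2, 247  → R2 = 247 (0b11110111)
  MOV R5, 255  → R5 = 255 (0b11111111)
  XOR R2, R5  → R2 = 247 XOR 255 = 8 (0b00001000)
Final: R2 = 8

8


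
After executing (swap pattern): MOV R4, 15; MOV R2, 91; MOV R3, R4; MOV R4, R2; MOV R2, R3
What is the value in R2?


Register state trace (swap pattern):
  MOV R4, 15  → R4 = 15
  MOV R2, 91  → R2 = 91
  MOV R3, R4  → R3 = 15  (save R4)
  MOV R4, R2  → R4 = 91  (R4 gets R2's value)
  MOV R2, R3  → R2 = 15  (R2 gets saved value)
Final: R2 = 15

15


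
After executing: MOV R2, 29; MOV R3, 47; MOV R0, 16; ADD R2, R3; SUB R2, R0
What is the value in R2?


Register state trace:
  MOV R2, 29  → R2 = 29
  MOV R3, 47  → R3 = 47
  MOV R0, 16  → R0 = 16
  ADD R2, R3  → R2 = 29 + 47 = 76
  SUB R2, R0  → R2 = 76 - 16 = 60
Final: R2 = 60

60


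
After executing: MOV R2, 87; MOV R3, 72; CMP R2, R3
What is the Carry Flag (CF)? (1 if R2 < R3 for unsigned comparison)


Register state trace:
  MOV R2, 87  → R2 = 87
  MOV R3, 72  → R3 = 72
  CMP R2, R3  → unsigned 87 - 72: no borrow
  87 >= 72, so CF = 0
CF = 0

0


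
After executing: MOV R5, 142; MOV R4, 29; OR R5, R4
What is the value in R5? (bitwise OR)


Register state trace:
  MOV R5, 142  → R5 = 142 (0b10001110)
  MOV R4, 29  → R4 = 29 (0b00011101)
  OR R5, R4   → R5 = 142 OR 29 = 159 (0b10011111)
Final: R5 = 159

159


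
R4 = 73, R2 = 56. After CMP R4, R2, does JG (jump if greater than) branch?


Trace:
  R4 = 73, R2 = 56
  CMP R4, R2  → compares 73 vs 56
  JG checks: is 73 greater than 56?
  73 > 56, so condition is true
Branch taken: Yes

Yes


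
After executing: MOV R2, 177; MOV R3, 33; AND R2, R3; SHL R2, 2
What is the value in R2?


Register state trace:
  MOV R2, 177  → R2 = 177 (0b10110001)
  MOV R3, 33  → R3 = 33 (0b00100001)
  AND R2, R3  → R2 = 177 AND 33 = 33 (0b00100001)
  SHL R2, 2  → R2 = 33 << 2 = 132
Final: R2 = 132

132


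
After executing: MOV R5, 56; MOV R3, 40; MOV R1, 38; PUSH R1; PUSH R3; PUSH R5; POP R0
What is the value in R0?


Stack trace (top is rightmost):
  MOV R5, 56  → R5 = 56
  MOV R3, 40  → R3 = 40
  MOV R1, 38  → R1 = 38
  PUSH R1  → stack: [38]
  PUSH R3  → stack: [38, 40]
  PUSH R5  → stack: [38, 40, 56]
  POP R0  → R0 = 56, stack: [38, 40]
Final: R0 = 56

56


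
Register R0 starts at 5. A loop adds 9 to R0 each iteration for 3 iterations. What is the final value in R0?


Starting value: R0 = 5
  Iter 1: R0 = 5 + 9 = 14
  Iter 2: R0 = 14 + 9 = 23
  Iter 3: R0 = 23 + 9 = 32
Final: R0 = 32

32


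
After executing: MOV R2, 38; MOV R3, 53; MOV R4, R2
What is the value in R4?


Register state trace:
  MOV R2, 38  → R2 = 38
  MOV R3, 53  → R3 = 53
  MOV R4, R2  → R4 = 38
Final: R4 = 38

38


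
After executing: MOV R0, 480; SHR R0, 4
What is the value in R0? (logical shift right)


Register state trace:
  MOV R0, 480  → R0 = 480
  SHR R0, 4  → R0 = 480 >> 4 = 480 // 2^4 = 30
Final: R0 = 30

30


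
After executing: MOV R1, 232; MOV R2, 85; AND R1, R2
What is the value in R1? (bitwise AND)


Register state trace:
  MOV R1, 232  → R1 = 232 (0b11101000)
  MOV R2, 85  → R2 = 85 (0b01010101)
  AND R1, R2  → R1 = 232 AND 85 = 64 (0b01000000)
Final: R1 = 64

64


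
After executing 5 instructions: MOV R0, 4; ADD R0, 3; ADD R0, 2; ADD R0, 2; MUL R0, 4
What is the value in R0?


Register state trace:
  MOV R0, 4  → R0 = 4
  ADD R0, 3  → R0 = 4 + 3 = 7
  ADD R0, 2  → R0 = 7 + 2 = 9
  ADD R0, 2  → R0 = 9 + 2 = 11
  MUL R0, 4  → R0 = 11 * 4 = 44
Final: R0 = 44

44


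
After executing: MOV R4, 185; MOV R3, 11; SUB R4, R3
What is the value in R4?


Register state trace:
  MOV R4, 185  → R4 = 185
  MOV R3, 11  → R3 = 11
  SUB R4, R3  → R4 = 185 - 11 = 174
Final: R4 = 174

174


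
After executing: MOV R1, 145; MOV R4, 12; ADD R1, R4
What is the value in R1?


Register state trace:
  MOV R1, 145  → R1 = 145
  MOV R4, 12  → R4 = 12
  ADD R1, R4  → R1 = 145 + 12 = 157
Final: R1 = 157

157


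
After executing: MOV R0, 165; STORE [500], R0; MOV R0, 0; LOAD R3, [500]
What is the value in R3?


Register and memory trace:
  MOV R0, 165  → R0 = 165
  STORE [500], R0  → mem[500] = 165
  MOV R0, 0  → R0 = 0
  LOAD R3, [500]  → R3 = mem[500] = 165
Final: R3 = 165

165


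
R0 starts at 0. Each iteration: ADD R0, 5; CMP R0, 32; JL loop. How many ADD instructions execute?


Loop trace (R0 starts at 0, target 32, step 5):
  ADD #1: R0 = 0 + 5 = 5  → 5 < 32, loop
  ADD #2: R0 = 5 + 5 = 10  → 10 < 32, loop
  ADD #3: R0 = 10 + 5 = 15  → 15 < 32, loop
  ADD #4: R0 = 15 + 5 = 20  → 20 < 32, loop
  ADD #5: R0 = 20 + 5 = 25  → 25 < 32, loop
  ADD #6: R0 = 25 + 5 = 30  → 30 < 32, loop
  ADD #7: R0 = 30 + 5 = 35  → 35 >= 32, exit
Total ADD instructions: 7

7


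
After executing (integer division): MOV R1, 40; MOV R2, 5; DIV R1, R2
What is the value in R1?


Register state trace:
  MOV R1, 40  → R1 = 40
  MOV R2, 5  → R2 = 5
  DIV R1, R2  → R1 = 40 // 5 = 8
Final: R1 = 8

8


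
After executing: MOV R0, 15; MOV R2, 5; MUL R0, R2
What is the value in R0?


Register state trace:
  MOV R0, 15  → R0 = 15
  MOV R2, 5  → R2 = 5
  MUL R0, R2  → R0 = 15 * 5 = 75
Final: R0 = 75

75


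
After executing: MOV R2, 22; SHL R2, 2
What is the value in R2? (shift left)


Register state trace:
  MOV R2, 22  → R2 = 22
  SHL R2, 2  → R2 = 22 << 2 = 22 * 2^2 = 88
Final: R2 = 88

88


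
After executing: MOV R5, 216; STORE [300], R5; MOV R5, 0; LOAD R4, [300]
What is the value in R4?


Register and memory trace:
  MOV R5, 216  → R5 = 216
  STORE [300], R5  → mem[300] = 216
  MOV R5, 0  → R5 = 0
  LOAD R4, [300]  → R4 = mem[300] = 216
Final: R4 = 216

216


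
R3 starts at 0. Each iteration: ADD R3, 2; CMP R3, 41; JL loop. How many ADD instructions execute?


Loop trace (R3 starts at 0, target 41, step 2):
  ADD #1: R3 = 0 + 2 = 2  → 2 < 41, loop
  ADD #2: R3 = 2 + 2 = 4  → 4 < 41, loop
  ADD #3: R3 = 4 + 2 = 6  → 6 < 41, loop
  ADD #4: R3 = 6 + 2 = 8  → 8 < 41, loop
  ADD #5: R3 = 8 + 2 = 10  → 10 < 41, loop
  ADD #6: R3 = 10 + 2 = 12  → 12 < 41, loop
  ADD #7: R3 = 12 + 2 = 14  → 14 < 41, loop
  ADD #8: R3 = 14 + 2 = 16  → 16 < 41, loop
  ADD #9: R3 = 16 + 2 = 18  → 18 < 41, loop
  ADD #10: R3 = 18 + 2 = 20  → 20 < 41, loop
  ADD #11: R3 = 20 + 2 = 22  → 22 < 41, loop
  ADD #12: R3 = 22 + 2 = 24  → 24 < 41, loop
  ADD #13: R3 = 24 + 2 = 26  → 26 < 41, loop
  ADD #14: R3 = 26 + 2 = 28  → 28 < 41, loop
  ADD #15: R3 = 28 + 2 = 30  → 30 < 41, loop
  ADD #16: R3 = 30 + 2 = 32  → 32 < 41, loop
  ADD #17: R3 = 32 + 2 = 34  → 34 < 41, loop
  ADD #18: R3 = 34 + 2 = 36  → 36 < 41, loop
  ADD #19: R3 = 36 + 2 = 38  → 38 < 41, loop
  ADD #20: R3 = 38 + 2 = 40  → 40 < 41, loop
  ADD #21: R3 = 40 + 2 = 42  → 42 >= 41, exit
Total ADD instructions: 21

21


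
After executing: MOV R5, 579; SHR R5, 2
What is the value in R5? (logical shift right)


Register state trace:
  MOV R5, 579  → R5 = 579
  SHR R5, 2  → R5 = 579 >> 2 = 579 // 2^2 = 144
Final: R5 = 144

144


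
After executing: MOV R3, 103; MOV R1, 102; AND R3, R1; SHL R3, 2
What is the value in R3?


Register state trace:
  MOV R3, 103  → R3 = 103 (0b01100111)
  MOV R1, 102  → R1 = 102 (0b01100110)
  AND R3, R1  → R3 = 103 AND 102 = 102 (0b01100110)
  SHL R3, 2  → R3 = 102 << 2 = 408
Final: R3 = 408

408


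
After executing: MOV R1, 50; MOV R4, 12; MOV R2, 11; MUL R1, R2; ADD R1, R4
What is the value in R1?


Register state trace:
  MOV R1, 50  → R1 = 50
  MOV R4, 12  → R4 = 12
  MOV R2, 11  → R2 = 11
  MUL R1, R2  → R1 = 50 * 11 = 550
  ADD R1, R4  → R1 = 550 + 12 = 562
Final: R1 = 562

562


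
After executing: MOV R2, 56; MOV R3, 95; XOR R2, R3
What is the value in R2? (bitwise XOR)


Register state trace:
  MOV R2, 56  → R2 = 56 (0b00111000)
  MOV R3, 95  → R3 = 95 (0b01011111)
  XOR R2, R3  → R2 = 56 XOR 95 = 103 (0b01100111)
Final: R2 = 103

103


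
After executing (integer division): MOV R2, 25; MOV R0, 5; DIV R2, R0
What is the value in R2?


Register state trace:
  MOV R2, 25  → R2 = 25
  MOV R0, 5  → R0 = 5
  DIV R2, R0  → R2 = 25 // 5 = 5
Final: R2 = 5

5


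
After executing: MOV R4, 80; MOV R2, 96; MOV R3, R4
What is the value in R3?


Register state trace:
  MOV R4, 80  → R4 = 80
  MOV R2, 96  → R2 = 96
  MOV R3, R4  → R3 = 80
Final: R3 = 80

80


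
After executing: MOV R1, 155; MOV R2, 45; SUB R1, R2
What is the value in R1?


Register state trace:
  MOV R1, 155  → R1 = 155
  MOV R2, 45  → R2 = 45
  SUB R1, R2  → R1 = 155 - 45 = 110
Final: R1 = 110

110


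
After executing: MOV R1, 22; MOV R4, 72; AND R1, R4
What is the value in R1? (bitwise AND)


Register state trace:
  MOV R1, 22  → R1 = 22 (0b00010110)
  MOV R4, 72  → R4 = 72 (0b01001000)
  AND R1, R4  → R1 = 22 AND 72 = 0 (0b00000000)
Final: R1 = 0

0


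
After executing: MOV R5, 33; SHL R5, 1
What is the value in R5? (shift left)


Register state trace:
  MOV R5, 33  → R5 = 33
  SHL R5, 1  → R5 = 33 << 1 = 33 * 2^1 = 66
Final: R5 = 66

66


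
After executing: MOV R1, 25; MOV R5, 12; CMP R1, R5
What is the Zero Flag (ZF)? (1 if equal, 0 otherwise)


Register state trace:
  MOV R1, 25  → R1 = 25
  MOV R5, 12  → R5 = 12
  CMP R1, R5  → computes 25 - 12 = 13
  Result is nonzero, so values are not equal
ZF = 0

0


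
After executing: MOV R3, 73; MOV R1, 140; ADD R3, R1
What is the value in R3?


Register state trace:
  MOV R3, 73  → R3 = 73
  MOV R1, 140  → R1 = 140
  ADD R3, R1  → R3 = 73 + 140 = 213
Final: R3 = 213

213


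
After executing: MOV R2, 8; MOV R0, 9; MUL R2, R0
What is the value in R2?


Register state trace:
  MOV R2, 8  → R2 = 8
  MOV R0, 9  → R0 = 9
  MUL R2, R0  → R2 = 8 * 9 = 72
Final: R2 = 72

72


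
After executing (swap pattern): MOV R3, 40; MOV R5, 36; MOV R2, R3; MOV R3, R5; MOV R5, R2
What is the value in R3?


Register state trace (swap pattern):
  MOV R3, 40  → R3 = 40
  MOV R5, 36  → R5 = 36
  MOV R2, R3  → R2 = 40  (save R3)
  MOV R3, R5  → R3 = 36  (R3 gets R5's value)
  MOV R5, R2  → R5 = 40  (R5 gets saved value)
Final: R3 = 36

36


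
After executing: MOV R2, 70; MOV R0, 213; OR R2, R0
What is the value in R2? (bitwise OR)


Register state trace:
  MOV R2, 70  → R2 = 70 (0b01000110)
  MOV R0, 213  → R0 = 213 (0b11010101)
  OR R2, R0   → R2 = 70 OR 213 = 215 (0b11010111)
Final: R2 = 215

215


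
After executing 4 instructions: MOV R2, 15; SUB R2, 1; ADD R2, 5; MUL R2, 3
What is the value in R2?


Register state trace:
  MOV R2, 15  → R2 = 15
  SUB R2, 1  → R2 = 15 - 1 = 14
  ADD R2, 5  → R2 = 14 + 5 = 19
  MUL R2, 3  → R2 = 19 * 3 = 57
Final: R2 = 57

57


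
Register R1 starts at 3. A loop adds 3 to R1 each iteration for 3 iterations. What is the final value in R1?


Starting value: R1 = 3
  Iter 1: R1 = 3 + 3 = 6
  Iter 2: R1 = 6 + 3 = 9
  Iter 3: R1 = 9 + 3 = 12
Final: R1 = 12

12


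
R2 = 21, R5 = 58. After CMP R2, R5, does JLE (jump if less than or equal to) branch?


Trace:
  R2 = 21, R5 = 58
  CMP R2, R5  → compares 21 vs 58
  JLE checks: is 21 less than or equal to 58?
  21 < 58, so condition is true
Branch taken: Yes

Yes


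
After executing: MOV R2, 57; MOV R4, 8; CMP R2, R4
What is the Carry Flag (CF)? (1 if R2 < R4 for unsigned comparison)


Register state trace:
  MOV R2, 57  → R2 = 57
  MOV R4, 8  → R4 = 8
  CMP R2, R4  → unsigned 57 - 8: no borrow
  57 >= 8, so CF = 0
CF = 0

0


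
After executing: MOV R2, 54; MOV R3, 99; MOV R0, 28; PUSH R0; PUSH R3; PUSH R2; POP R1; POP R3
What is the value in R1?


Stack trace (top is rightmost):
  MOV R2, 54  → R2 = 54
  MOV R3, 99  → R3 = 99
  MOV R0, 28  → R0 = 28
  PUSH R0  → stack: [28]
  PUSH R3  → stack: [28, 99]
  PUSH R2  → stack: [28, 99, 54]
  POP R1  → R1 = 54, stack: [28, 99]
  POP R3  → R3 = 99, stack: [28]
Final: R1 = 54

54


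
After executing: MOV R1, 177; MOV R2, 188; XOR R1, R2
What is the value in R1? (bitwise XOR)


Register state trace:
  MOV R1, 177  → R1 = 177 (0b10110001)
  MOV R2, 188  → R2 = 188 (0b10111100)
  XOR R1, R2  → R1 = 177 XOR 188 = 13 (0b00001101)
Final: R1 = 13

13


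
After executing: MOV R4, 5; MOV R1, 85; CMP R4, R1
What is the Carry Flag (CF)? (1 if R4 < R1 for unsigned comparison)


Register state trace:
  MOV R4, 5  → R4 = 5
  MOV R1, 85  → R1 = 85
  CMP R4, R1  → unsigned 5 - 85: borrow occurs
  5 < 85, so CF = 1
CF = 1

1


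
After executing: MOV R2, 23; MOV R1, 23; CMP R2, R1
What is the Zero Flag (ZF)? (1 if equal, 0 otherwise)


Register state trace:
  MOV R2, 23  → R2 = 23
  MOV R1, 23  → R1 = 23
  CMP R2, R1  → computes 23 - 23 = 0
  Result is zero, so values are equal
ZF = 1

1


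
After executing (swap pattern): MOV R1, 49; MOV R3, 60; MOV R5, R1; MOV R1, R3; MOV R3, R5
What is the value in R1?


Register state trace (swap pattern):
  MOV R1, 49  → R1 = 49
  MOV R3, 60  → R3 = 60
  MOV R5, R1  → R5 = 49  (save R1)
  MOV R1, R3  → R1 = 60  (R1 gets R3's value)
  MOV R3, R5  → R3 = 49  (R3 gets saved value)
Final: R1 = 60

60


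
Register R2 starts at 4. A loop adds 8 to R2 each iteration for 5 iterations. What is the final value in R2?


Starting value: R2 = 4
  Iter 1: R2 = 4 + 8 = 12
  Iter 2: R2 = 12 + 8 = 20
  Iter 3: R2 = 20 + 8 = 28
  Iter 4: R2 = 28 + 8 = 36
  Iter 5: R2 = 36 + 8 = 44
Final: R2 = 44

44


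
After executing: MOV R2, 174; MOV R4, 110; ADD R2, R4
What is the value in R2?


Register state trace:
  MOV R2, 174  → R2 = 174
  MOV R4, 110  → R4 = 110
  ADD R2, R4  → R2 = 174 + 110 = 284
Final: R2 = 284

284


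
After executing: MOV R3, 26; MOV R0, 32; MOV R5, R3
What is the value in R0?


Register state trace:
  MOV R3, 26  → R3 = 26
  MOV R0, 32  → R0 = 32
  MOV R5, R3  → R5 = 26
Final: R0 = 32

32


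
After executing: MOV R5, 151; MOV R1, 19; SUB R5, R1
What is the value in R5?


Register state trace:
  MOV R5, 151  → R5 = 151
  MOV R1, 19  → R1 = 19
  SUB R5, R1  → R5 = 151 - 19 = 132
Final: R5 = 132

132


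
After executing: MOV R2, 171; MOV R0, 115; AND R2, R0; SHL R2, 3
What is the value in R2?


Register state trace:
  MOV R2, 171  → R2 = 171 (0b10101011)
  MOV R0, 115  → R0 = 115 (0b01110011)
  AND R2, R0  → R2 = 171 AND 115 = 35 (0b00100011)
  SHL R2, 3  → R2 = 35 << 3 = 280
Final: R2 = 280

280


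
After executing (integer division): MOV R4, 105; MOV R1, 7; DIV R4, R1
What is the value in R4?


Register state trace:
  MOV R4, 105  → R4 = 105
  MOV R1, 7  → R1 = 7
  DIV R4, R1  → R4 = 105 // 7 = 15
Final: R4 = 15

15


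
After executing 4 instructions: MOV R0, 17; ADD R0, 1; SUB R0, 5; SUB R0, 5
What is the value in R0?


Register state trace:
  MOV R0, 17  → R0 = 17
  ADD R0, 1  → R0 = 17 + 1 = 18
  SUB R0, 5  → R0 = 18 - 5 = 13
  SUB R0, 5  → R0 = 13 - 5 = 8
Final: R0 = 8

8


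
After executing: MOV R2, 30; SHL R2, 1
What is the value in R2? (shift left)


Register state trace:
  MOV R2, 30  → R2 = 30
  SHL R2, 1  → R2 = 30 << 1 = 30 * 2^1 = 60
Final: R2 = 60

60


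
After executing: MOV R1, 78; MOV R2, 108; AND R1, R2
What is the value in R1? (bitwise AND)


Register state trace:
  MOV R1, 78  → R1 = 78 (0b01001110)
  MOV R2, 108  → R2 = 108 (0b01101100)
  AND R1, R2  → R1 = 78 AND 108 = 76 (0b01001100)
Final: R1 = 76

76


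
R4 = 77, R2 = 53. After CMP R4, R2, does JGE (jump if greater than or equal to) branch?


Trace:
  R4 = 77, R2 = 53
  CMP R4, R2  → compares 77 vs 53
  JGE checks: is 77 greater than or equal to 53?
  77 > 53, so condition is true
Branch taken: Yes

Yes


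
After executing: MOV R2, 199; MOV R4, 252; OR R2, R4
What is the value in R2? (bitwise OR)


Register state trace:
  MOV R2, 199  → R2 = 199 (0b11000111)
  MOV R4, 252  → R4 = 252 (0b11111100)
  OR R2, R4   → R2 = 199 OR 252 = 255 (0b11111111)
Final: R2 = 255

255


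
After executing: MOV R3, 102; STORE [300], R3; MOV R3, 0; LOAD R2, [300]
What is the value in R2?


Register and memory trace:
  MOV R3, 102  → R3 = 102
  STORE [300], R3  → mem[300] = 102
  MOV R3, 0  → R3 = 0
  LOAD R2, [300]  → R2 = mem[300] = 102
Final: R2 = 102

102


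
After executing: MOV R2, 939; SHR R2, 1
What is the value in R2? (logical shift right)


Register state trace:
  MOV R2, 939  → R2 = 939
  SHR R2, 1  → R2 = 939 >> 1 = 939 // 2^1 = 469
Final: R2 = 469

469


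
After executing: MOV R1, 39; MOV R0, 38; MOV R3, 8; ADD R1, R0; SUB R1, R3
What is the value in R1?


Register state trace:
  MOV R1, 39  → R1 = 39
  MOV R0, 38  → R0 = 38
  MOV R3, 8  → R3 = 8
  ADD R1, R0  → R1 = 39 + 38 = 77
  SUB R1, R3  → R1 = 77 - 8 = 69
Final: R1 = 69

69


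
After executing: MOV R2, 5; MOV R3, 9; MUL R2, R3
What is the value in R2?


Register state trace:
  MOV R2, 5  → R2 = 5
  MOV R3, 9  → R3 = 9
  MUL R2, R3  → R2 = 5 * 9 = 45
Final: R2 = 45

45


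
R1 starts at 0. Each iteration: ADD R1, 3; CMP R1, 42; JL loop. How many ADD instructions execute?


Loop trace (R1 starts at 0, target 42, step 3):
  ADD #1: R1 = 0 + 3 = 3  → 3 < 42, loop
  ADD #2: R1 = 3 + 3 = 6  → 6 < 42, loop
  ADD #3: R1 = 6 + 3 = 9  → 9 < 42, loop
  ADD #4: R1 = 9 + 3 = 12  → 12 < 42, loop
  ADD #5: R1 = 12 + 3 = 15  → 15 < 42, loop
  ADD #6: R1 = 15 + 3 = 18  → 18 < 42, loop
  ADD #7: R1 = 18 + 3 = 21  → 21 < 42, loop
  ADD #8: R1 = 21 + 3 = 24  → 24 < 42, loop
  ADD #9: R1 = 24 + 3 = 27  → 27 < 42, loop
  ADD #10: R1 = 27 + 3 = 30  → 30 < 42, loop
  ADD #11: R1 = 30 + 3 = 33  → 33 < 42, loop
  ADD #12: R1 = 33 + 3 = 36  → 36 < 42, loop
  ADD #13: R1 = 36 + 3 = 39  → 39 < 42, loop
  ADD #14: R1 = 39 + 3 = 42  → 42 >= 42, exit
Total ADD instructions: 14

14


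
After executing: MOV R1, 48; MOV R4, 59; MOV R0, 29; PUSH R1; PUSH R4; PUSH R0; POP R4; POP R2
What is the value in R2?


Stack trace (top is rightmost):
  MOV R1, 48  → R1 = 48
  MOV R4, 59  → R4 = 59
  MOV R0, 29  → R0 = 29
  PUSH R1  → stack: [48]
  PUSH R4  → stack: [48, 59]
  PUSH R0  → stack: [48, 59, 29]
  POP R4  → R4 = 29, stack: [48, 59]
  POP R2  → R2 = 59, stack: [48]
Final: R2 = 59

59


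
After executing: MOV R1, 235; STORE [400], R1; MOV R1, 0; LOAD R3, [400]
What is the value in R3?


Register and memory trace:
  MOV R1, 235  → R1 = 235
  STORE [400], R1  → mem[400] = 235
  MOV R1, 0  → R1 = 0
  LOAD R3, [400]  → R3 = mem[400] = 235
Final: R3 = 235

235


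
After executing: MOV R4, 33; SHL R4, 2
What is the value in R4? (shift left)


Register state trace:
  MOV R4, 33  → R4 = 33
  SHL R4, 2  → R4 = 33 << 2 = 33 * 2^2 = 132
Final: R4 = 132

132


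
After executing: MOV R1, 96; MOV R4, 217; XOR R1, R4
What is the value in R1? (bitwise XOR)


Register state trace:
  MOV R1, 96  → R1 = 96 (0b01100000)
  MOV R4, 217  → R4 = 217 (0b11011001)
  XOR R1, R4  → R1 = 96 XOR 217 = 185 (0b10111001)
Final: R1 = 185

185


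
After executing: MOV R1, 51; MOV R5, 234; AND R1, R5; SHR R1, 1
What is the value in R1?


Register state trace:
  MOV R1, 51  → R1 = 51 (0b00110011)
  MOV R5, 234  → R5 = 234 (0b11101010)
  AND R1, R5  → R1 = 51 AND 234 = 34 (0b00100010)
  SHR R1, 1  → R1 = 34 >> 1 = 17
Final: R1 = 17

17
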